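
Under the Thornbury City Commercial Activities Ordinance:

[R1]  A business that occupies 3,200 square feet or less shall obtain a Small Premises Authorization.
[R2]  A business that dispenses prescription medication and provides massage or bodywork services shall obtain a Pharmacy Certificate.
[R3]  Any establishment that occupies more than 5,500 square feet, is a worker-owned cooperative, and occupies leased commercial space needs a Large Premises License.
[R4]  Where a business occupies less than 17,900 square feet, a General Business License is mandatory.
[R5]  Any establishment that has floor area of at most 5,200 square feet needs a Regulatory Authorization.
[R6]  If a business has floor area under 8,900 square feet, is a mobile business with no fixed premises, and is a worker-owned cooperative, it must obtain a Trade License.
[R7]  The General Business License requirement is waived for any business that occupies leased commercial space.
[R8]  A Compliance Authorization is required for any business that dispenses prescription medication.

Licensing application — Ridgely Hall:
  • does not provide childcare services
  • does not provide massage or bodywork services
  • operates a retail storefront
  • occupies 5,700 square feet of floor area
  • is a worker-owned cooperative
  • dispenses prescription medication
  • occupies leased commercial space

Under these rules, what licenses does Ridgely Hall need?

[R1] floor area 5,700 square feet > 3,200 square feet → Small Premises Authorization not required.
[R2] dispenses prescription medication; does not provide massage or bodywork services → Pharmacy Certificate not required.
[R3] floor area 5,700 square feet > 5,500 square feet; is a worker-owned cooperative; occupies leased commercial space → Large Premises License required.
[R4] floor area 5,700 square feet < 17,900 square feet → General Business License required.
[R5] floor area 5,700 square feet > 5,200 square feet → Regulatory Authorization not required.
[R6] floor area 5,700 square feet < 8,900 square feet; occupies leased commercial space (not: is a mobile business with no fixed premises); is a worker-owned cooperative → Trade License not required.
[R7] occupies leased commercial space → exempt from General Business License.
[R8] dispenses prescription medication → Compliance Authorization required.

Compliance Authorization, Large Premises License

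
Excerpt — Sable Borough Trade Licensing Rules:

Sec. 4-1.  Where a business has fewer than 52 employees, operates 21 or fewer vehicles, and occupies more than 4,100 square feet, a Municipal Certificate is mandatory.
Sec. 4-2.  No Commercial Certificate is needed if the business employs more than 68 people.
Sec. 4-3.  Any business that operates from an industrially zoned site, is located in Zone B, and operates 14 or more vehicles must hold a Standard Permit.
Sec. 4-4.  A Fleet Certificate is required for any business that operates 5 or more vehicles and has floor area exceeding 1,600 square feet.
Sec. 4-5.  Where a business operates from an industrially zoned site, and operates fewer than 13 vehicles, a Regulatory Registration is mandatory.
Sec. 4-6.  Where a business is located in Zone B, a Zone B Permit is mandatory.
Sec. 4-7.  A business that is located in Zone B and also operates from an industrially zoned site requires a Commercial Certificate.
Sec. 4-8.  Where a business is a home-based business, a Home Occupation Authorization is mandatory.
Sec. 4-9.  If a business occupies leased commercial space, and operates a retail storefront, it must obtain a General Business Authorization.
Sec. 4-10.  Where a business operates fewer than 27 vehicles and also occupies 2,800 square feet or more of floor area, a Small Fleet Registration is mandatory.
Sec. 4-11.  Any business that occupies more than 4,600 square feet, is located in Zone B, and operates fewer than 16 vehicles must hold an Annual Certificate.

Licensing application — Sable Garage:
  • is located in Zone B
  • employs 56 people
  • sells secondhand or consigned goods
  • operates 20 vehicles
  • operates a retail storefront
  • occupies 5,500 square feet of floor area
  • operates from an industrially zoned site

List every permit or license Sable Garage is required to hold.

Sec. 4-1. employees 56 ≥ 52; vehicles 20 ≤ 21; floor area 5,500 square feet > 4,100 square feet → Municipal Certificate not required.
Sec. 4-2. employees 56 ≤ 68 → Commercial Certificate exemption does not apply.
Sec. 4-3. operates from an industrially zoned site; is located in Zone B; vehicles 20 ≥ 14 → Standard Permit required.
Sec. 4-4. vehicles 20 ≥ 5; floor area 5,500 square feet > 1,600 square feet → Fleet Certificate required.
Sec. 4-5. operates from an industrially zoned site; vehicles 20 ≥ 13 → Regulatory Registration not required.
Sec. 4-6. is located in Zone B → Zone B Permit required.
Sec. 4-7. is located in Zone B; operates from an industrially zoned site → Commercial Certificate required.
Sec. 4-8. operates from an industrially zoned site (not: is a home-based business) → Home Occupation Authorization not required.
Sec. 4-9. operates from an industrially zoned site (not: occupies leased commercial space); operates a retail storefront → General Business Authorization not required.
Sec. 4-10. vehicles 20 < 27; floor area 5,500 square feet ≥ 2,800 square feet → Small Fleet Registration required.
Sec. 4-11. floor area 5,500 square feet > 4,600 square feet; is located in Zone B; vehicles 20 ≥ 16 → Annual Certificate not required.

Commercial Certificate, Fleet Certificate, Small Fleet Registration, Standard Permit, Zone B Permit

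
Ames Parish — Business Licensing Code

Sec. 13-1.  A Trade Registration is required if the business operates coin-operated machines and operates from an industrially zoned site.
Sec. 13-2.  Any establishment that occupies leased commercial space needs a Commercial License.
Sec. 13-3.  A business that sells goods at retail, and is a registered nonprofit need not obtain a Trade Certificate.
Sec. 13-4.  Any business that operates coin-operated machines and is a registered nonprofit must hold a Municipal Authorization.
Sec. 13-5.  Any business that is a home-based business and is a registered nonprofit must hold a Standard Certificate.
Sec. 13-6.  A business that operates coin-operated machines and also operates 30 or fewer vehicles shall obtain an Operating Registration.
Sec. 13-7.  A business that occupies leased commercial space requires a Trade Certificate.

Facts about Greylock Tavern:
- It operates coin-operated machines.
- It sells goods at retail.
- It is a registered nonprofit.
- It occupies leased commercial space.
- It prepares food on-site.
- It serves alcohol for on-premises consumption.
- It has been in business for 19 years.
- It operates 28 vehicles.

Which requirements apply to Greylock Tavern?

Commercial License, Municipal Authorization, Operating Registration

Sec. 13-1. operates coin-operated machines; occupies leased commercial space (not: operates from an industrially zoned site) → Trade Registration not required.
Sec. 13-2. occupies leased commercial space → Commercial License required.
Sec. 13-3. sells goods at retail; is a registered nonprofit → exempt from Trade Certificate.
Sec. 13-4. operates coin-operated machines; is a registered nonprofit → Municipal Authorization required.
Sec. 13-5. occupies leased commercial space (not: is a home-based business); is a registered nonprofit → Standard Certificate not required.
Sec. 13-6. operates coin-operated machines; vehicles 28 ≤ 30 → Operating Registration required.
Sec. 13-7. occupies leased commercial space → Trade Certificate required.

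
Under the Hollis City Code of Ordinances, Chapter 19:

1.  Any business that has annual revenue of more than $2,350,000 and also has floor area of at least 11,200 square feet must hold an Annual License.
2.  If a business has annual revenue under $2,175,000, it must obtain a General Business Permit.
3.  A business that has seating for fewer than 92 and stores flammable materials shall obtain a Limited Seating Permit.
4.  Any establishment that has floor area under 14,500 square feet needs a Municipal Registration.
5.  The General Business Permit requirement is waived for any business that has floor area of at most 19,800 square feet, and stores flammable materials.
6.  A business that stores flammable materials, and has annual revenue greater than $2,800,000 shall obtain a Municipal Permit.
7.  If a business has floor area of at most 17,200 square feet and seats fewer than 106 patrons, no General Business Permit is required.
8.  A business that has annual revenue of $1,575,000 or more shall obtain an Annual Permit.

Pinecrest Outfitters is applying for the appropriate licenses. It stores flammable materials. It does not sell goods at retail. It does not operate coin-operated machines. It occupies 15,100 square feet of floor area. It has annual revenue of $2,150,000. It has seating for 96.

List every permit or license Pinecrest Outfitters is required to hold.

Annual Permit

1. revenue $2,150,000 ≤ $2,350,000; floor area 15,100 square feet ≥ 11,200 square feet → Annual License not required.
2. revenue $2,150,000 < $2,175,000 → General Business Permit required.
3. seating 96 ≥ 92; stores flammable materials → Limited Seating Permit not required.
4. floor area 15,100 square feet ≥ 14,500 square feet → Municipal Registration not required.
5. floor area 15,100 square feet ≤ 19,800 square feet; stores flammable materials → exempt from General Business Permit.
6. stores flammable materials; revenue $2,150,000 ≤ $2,800,000 → Municipal Permit not required.
7. floor area 15,100 square feet ≤ 17,200 square feet; seating 96 < 106 → exempt from General Business Permit.
8. revenue $2,150,000 ≥ $1,575,000 → Annual Permit required.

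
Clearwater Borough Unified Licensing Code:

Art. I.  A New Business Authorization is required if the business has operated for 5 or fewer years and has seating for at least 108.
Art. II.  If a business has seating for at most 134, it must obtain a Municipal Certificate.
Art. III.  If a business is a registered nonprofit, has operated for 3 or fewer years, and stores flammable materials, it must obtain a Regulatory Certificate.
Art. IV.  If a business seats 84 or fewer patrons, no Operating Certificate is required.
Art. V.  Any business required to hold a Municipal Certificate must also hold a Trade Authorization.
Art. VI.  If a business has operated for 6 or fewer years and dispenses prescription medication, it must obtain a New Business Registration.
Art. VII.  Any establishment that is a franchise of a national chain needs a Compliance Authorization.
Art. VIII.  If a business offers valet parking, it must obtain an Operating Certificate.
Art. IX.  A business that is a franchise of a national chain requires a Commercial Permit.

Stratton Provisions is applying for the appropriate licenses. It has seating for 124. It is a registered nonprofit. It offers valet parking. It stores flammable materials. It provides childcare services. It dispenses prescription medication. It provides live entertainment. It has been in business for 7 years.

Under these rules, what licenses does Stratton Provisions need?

Municipal Certificate, Operating Certificate, Trade Authorization

Art. I. years in business 7 > 5; seating 124 ≥ 108 → New Business Authorization not required.
Art. II. seating 124 ≤ 134 → Municipal Certificate required.
Art. III. is a registered nonprofit; years in business 7 > 3; stores flammable materials → Regulatory Certificate not required.
Art. IV. seating 124 > 84 → Operating Certificate exemption does not apply.
Art. V. Municipal Certificate is required → Trade Authorization also required.
Art. VI. years in business 7 > 6; dispenses prescription medication → New Business Registration not required.
Art. VII. is a registered nonprofit (not: is a franchise of a national chain) → Compliance Authorization not required.
Art. VIII. offers valet parking → Operating Certificate required.
Art. IX. is a registered nonprofit (not: is a franchise of a national chain) → Commercial Permit not required.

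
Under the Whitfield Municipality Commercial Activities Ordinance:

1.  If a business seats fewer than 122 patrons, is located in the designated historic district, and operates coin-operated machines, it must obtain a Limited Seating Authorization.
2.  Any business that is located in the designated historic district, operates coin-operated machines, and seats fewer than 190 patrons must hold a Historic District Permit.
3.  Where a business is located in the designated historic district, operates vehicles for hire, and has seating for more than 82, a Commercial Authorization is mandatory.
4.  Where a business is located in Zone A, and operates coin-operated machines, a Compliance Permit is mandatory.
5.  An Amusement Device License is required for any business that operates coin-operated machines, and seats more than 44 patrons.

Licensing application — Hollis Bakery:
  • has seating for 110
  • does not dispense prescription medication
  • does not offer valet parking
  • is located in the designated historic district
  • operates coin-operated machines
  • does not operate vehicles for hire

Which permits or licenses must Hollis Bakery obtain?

Amusement Device License, Historic District Permit, Limited Seating Authorization

1. seating 110 < 122; is located in the designated historic district; operates coin-operated machines → Limited Seating Authorization required.
2. is located in the designated historic district; operates coin-operated machines; seating 110 < 190 → Historic District Permit required.
3. is located in the designated historic district; does not operate vehicles for hire; seating 110 > 82 → Commercial Authorization not required.
4. is located in the designated historic district (not: is located in Zone A); operates coin-operated machines → Compliance Permit not required.
5. operates coin-operated machines; seating 110 > 44 → Amusement Device License required.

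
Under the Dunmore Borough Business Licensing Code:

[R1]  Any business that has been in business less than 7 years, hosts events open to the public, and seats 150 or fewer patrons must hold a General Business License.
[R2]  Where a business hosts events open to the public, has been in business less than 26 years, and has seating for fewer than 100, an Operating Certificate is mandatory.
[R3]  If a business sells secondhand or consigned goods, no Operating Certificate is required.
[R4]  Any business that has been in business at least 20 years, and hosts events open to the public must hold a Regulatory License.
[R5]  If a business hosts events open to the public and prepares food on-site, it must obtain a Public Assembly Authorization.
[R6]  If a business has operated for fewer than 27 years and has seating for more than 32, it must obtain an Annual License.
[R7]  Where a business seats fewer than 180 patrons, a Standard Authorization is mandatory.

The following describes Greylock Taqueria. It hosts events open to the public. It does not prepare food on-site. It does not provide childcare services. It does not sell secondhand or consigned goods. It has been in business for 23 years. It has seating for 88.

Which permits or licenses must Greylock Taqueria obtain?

Annual License, Operating Certificate, Regulatory License, Standard Authorization

[R1] years in business 23 ≥ 7; hosts events open to the public; seating 88 ≤ 150 → General Business License not required.
[R2] hosts events open to the public; years in business 23 < 26; seating 88 < 100 → Operating Certificate required.
[R3] does not sell secondhand or consigned goods → Operating Certificate exemption does not apply.
[R4] years in business 23 ≥ 20; hosts events open to the public → Regulatory License required.
[R5] hosts events open to the public; does not prepare food on-site → Public Assembly Authorization not required.
[R6] years in business 23 < 27; seating 88 > 32 → Annual License required.
[R7] seating 88 < 180 → Standard Authorization required.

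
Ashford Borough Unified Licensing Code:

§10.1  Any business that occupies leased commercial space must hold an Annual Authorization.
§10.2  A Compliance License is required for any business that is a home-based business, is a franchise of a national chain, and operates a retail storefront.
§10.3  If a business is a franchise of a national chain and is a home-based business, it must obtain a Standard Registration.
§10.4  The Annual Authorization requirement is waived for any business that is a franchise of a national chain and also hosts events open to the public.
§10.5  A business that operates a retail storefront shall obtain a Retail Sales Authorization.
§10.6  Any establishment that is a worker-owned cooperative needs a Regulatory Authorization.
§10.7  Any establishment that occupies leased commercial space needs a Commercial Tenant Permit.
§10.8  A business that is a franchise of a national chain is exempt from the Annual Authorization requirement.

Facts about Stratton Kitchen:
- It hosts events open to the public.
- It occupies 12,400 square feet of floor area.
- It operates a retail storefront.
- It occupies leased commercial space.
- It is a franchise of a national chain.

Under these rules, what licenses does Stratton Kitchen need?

Commercial Tenant Permit, Retail Sales Authorization

§10.1 occupies leased commercial space → Annual Authorization required.
§10.2 occupies leased commercial space (not: is a home-based business); is a franchise of a national chain; operates a retail storefront → Compliance License not required.
§10.3 is a franchise of a national chain; occupies leased commercial space (not: is a home-based business) → Standard Registration not required.
§10.4 is a franchise of a national chain; hosts events open to the public → exempt from Annual Authorization.
§10.5 operates a retail storefront → Retail Sales Authorization required.
§10.6 is a franchise of a national chain (not: is a worker-owned cooperative) → Regulatory Authorization not required.
§10.7 occupies leased commercial space → Commercial Tenant Permit required.
§10.8 is a franchise of a national chain → exempt from Annual Authorization.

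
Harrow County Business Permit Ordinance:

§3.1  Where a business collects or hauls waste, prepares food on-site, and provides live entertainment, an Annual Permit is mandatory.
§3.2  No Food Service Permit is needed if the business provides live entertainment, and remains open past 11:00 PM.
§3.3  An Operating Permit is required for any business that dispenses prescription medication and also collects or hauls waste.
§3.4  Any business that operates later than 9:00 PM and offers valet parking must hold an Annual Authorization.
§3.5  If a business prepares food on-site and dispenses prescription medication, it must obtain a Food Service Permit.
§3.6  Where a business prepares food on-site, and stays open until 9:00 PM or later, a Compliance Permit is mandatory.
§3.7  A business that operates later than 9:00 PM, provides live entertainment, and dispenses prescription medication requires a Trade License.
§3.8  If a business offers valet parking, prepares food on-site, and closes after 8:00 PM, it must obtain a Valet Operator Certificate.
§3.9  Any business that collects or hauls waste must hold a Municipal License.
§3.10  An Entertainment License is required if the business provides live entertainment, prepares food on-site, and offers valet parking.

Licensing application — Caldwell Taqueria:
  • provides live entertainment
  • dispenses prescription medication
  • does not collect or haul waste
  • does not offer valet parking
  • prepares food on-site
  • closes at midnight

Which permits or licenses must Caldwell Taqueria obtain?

Compliance Permit, Trade License

§3.1 does not collect or haul waste; prepares food on-site; provides live entertainment → Annual Permit not required.
§3.2 provides live entertainment; closes midnight, after 11:00 PM → exempt from Food Service Permit.
§3.3 dispenses prescription medication; does not collect or haul waste → Operating Permit not required.
§3.4 closes midnight, after 9:00 PM; does not offer valet parking → Annual Authorization not required.
§3.5 prepares food on-site; dispenses prescription medication → Food Service Permit required.
§3.6 prepares food on-site; closes midnight, after 9:00 PM → Compliance Permit required.
§3.7 closes midnight, after 9:00 PM; provides live entertainment; dispenses prescription medication → Trade License required.
§3.8 does not offer valet parking; prepares food on-site; closes midnight, after 8:00 PM → Valet Operator Certificate not required.
§3.9 does not collect or haul waste → Municipal License not required.
§3.10 provides live entertainment; prepares food on-site; does not offer valet parking → Entertainment License not required.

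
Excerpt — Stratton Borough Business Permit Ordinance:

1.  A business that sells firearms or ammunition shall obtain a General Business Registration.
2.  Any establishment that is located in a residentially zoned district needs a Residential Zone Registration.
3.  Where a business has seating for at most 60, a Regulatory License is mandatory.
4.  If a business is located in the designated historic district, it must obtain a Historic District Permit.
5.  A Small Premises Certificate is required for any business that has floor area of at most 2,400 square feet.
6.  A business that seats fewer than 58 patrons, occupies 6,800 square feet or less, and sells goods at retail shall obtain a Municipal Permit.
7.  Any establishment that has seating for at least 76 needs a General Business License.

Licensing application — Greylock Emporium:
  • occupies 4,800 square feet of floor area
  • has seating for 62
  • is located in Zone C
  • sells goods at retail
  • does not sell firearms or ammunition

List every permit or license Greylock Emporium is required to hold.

1. does not sell firearms or ammunition → General Business Registration not required.
2. is located in Zone C (not: is located in a residentially zoned district) → Residential Zone Registration not required.
3. seating 62 > 60 → Regulatory License not required.
4. is located in Zone C (not: is located in the designated historic district) → Historic District Permit not required.
5. floor area 4,800 square feet > 2,400 square feet → Small Premises Certificate not required.
6. seating 62 ≥ 58; floor area 4,800 square feet ≤ 6,800 square feet; sells goods at retail → Municipal Permit not required.
7. seating 62 < 76 → General Business License not required.

None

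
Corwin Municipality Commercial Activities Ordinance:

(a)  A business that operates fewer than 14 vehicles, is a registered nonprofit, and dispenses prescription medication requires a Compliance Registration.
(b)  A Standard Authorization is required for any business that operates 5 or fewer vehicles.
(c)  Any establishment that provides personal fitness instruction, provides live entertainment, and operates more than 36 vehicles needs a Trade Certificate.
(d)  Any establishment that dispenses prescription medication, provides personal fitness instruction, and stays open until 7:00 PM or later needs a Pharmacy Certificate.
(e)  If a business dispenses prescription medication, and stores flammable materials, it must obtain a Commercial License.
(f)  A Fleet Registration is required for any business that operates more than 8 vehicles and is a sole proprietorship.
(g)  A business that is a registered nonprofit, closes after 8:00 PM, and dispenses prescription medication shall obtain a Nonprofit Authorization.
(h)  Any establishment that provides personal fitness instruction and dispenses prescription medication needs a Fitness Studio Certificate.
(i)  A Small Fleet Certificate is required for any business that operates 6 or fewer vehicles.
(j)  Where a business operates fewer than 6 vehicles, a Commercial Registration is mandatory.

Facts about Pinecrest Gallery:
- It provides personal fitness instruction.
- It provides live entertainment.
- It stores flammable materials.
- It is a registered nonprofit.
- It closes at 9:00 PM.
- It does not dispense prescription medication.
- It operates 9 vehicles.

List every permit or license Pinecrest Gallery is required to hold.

(a) vehicles 9 < 14; is a registered nonprofit; does not dispense prescription medication → Compliance Registration not required.
(b) vehicles 9 > 5 → Standard Authorization not required.
(c) provides personal fitness instruction; provides live entertainment; vehicles 9 ≤ 36 → Trade Certificate not required.
(d) does not dispense prescription medication; provides personal fitness instruction; closes 9:00 PM, after 7:00 PM → Pharmacy Certificate not required.
(e) does not dispense prescription medication; stores flammable materials → Commercial License not required.
(f) vehicles 9 > 8; is a registered nonprofit (not: is a sole proprietorship) → Fleet Registration not required.
(g) is a registered nonprofit; closes 9:00 PM, after 8:00 PM; does not dispense prescription medication → Nonprofit Authorization not required.
(h) provides personal fitness instruction; does not dispense prescription medication → Fitness Studio Certificate not required.
(i) vehicles 9 > 6 → Small Fleet Certificate not required.
(j) vehicles 9 ≥ 6 → Commercial Registration not required.

None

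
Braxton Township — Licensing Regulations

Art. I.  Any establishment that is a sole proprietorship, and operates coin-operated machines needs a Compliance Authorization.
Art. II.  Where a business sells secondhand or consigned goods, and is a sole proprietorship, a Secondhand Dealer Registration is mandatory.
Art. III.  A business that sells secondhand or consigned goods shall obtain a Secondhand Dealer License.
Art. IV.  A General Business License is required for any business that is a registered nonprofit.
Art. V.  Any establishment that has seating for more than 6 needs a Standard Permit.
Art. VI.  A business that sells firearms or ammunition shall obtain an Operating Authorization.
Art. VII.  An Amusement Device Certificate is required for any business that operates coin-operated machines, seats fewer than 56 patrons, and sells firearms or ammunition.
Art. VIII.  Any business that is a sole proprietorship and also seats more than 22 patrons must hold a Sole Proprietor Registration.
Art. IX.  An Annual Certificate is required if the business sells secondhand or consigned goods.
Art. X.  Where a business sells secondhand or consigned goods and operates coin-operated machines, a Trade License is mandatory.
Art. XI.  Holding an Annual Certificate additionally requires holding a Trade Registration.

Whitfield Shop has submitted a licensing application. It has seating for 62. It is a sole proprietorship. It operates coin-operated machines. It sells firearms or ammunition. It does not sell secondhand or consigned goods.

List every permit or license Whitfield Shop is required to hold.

Art. I. is a sole proprietorship; operates coin-operated machines → Compliance Authorization required.
Art. II. does not sell secondhand or consigned goods; is a sole proprietorship → Secondhand Dealer Registration not required.
Art. III. does not sell secondhand or consigned goods → Secondhand Dealer License not required.
Art. IV. is a sole proprietorship (not: is a registered nonprofit) → General Business License not required.
Art. V. seating 62 > 6 → Standard Permit required.
Art. VI. sells firearms or ammunition → Operating Authorization required.
Art. VII. operates coin-operated machines; seating 62 ≥ 56; sells firearms or ammunition → Amusement Device Certificate not required.
Art. VIII. is a sole proprietorship; seating 62 > 22 → Sole Proprietor Registration required.
Art. IX. does not sell secondhand or consigned goods → Annual Certificate not required.
Art. X. does not sell secondhand or consigned goods; operates coin-operated machines → Trade License not required.
Art. XI. Annual Certificate is not required → no effect.

Compliance Authorization, Operating Authorization, Sole Proprietor Registration, Standard Permit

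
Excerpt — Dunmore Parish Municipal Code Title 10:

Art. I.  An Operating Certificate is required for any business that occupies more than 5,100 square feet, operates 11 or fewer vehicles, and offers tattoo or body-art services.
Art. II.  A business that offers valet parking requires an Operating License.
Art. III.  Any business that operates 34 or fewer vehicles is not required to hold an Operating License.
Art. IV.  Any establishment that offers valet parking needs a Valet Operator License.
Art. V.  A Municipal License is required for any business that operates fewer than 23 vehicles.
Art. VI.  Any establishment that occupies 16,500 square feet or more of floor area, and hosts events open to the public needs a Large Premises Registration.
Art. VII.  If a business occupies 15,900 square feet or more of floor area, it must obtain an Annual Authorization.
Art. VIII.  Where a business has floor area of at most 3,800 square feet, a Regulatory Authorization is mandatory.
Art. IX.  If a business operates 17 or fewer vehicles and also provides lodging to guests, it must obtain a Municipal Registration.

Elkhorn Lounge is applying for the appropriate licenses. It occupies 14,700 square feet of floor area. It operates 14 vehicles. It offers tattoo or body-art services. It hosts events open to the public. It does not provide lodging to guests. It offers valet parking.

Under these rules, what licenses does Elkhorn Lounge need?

Municipal License, Valet Operator License

Art. I. floor area 14,700 square feet > 5,100 square feet; vehicles 14 > 11; offers tattoo or body-art services → Operating Certificate not required.
Art. II. offers valet parking → Operating License required.
Art. III. vehicles 14 ≤ 34 → exempt from Operating License.
Art. IV. offers valet parking → Valet Operator License required.
Art. V. vehicles 14 < 23 → Municipal License required.
Art. VI. floor area 14,700 square feet < 16,500 square feet; hosts events open to the public → Large Premises Registration not required.
Art. VII. floor area 14,700 square feet < 15,900 square feet → Annual Authorization not required.
Art. VIII. floor area 14,700 square feet > 3,800 square feet → Regulatory Authorization not required.
Art. IX. vehicles 14 ≤ 17; does not provide lodging to guests → Municipal Registration not required.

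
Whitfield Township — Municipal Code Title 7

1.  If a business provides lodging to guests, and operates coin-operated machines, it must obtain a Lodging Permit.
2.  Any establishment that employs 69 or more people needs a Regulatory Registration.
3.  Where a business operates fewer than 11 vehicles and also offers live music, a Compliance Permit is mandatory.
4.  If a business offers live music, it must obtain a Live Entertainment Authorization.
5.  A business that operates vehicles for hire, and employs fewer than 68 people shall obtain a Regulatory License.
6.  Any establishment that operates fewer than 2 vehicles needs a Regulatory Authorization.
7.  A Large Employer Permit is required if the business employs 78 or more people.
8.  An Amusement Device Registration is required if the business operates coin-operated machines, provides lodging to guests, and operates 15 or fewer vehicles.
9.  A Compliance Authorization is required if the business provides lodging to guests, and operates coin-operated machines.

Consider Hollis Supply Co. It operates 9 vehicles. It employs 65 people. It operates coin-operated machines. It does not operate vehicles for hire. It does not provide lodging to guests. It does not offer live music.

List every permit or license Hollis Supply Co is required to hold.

None

1. does not provide lodging to guests; operates coin-operated machines → Lodging Permit not required.
2. employees 65 < 69 → Regulatory Registration not required.
3. vehicles 9 < 11; does not offer live music → Compliance Permit not required.
4. does not offer live music → Live Entertainment Authorization not required.
5. does not operate vehicles for hire; employees 65 < 68 → Regulatory License not required.
6. vehicles 9 ≥ 2 → Regulatory Authorization not required.
7. employees 65 < 78 → Large Employer Permit not required.
8. operates coin-operated machines; does not provide lodging to guests; vehicles 9 ≤ 15 → Amusement Device Registration not required.
9. does not provide lodging to guests; operates coin-operated machines → Compliance Authorization not required.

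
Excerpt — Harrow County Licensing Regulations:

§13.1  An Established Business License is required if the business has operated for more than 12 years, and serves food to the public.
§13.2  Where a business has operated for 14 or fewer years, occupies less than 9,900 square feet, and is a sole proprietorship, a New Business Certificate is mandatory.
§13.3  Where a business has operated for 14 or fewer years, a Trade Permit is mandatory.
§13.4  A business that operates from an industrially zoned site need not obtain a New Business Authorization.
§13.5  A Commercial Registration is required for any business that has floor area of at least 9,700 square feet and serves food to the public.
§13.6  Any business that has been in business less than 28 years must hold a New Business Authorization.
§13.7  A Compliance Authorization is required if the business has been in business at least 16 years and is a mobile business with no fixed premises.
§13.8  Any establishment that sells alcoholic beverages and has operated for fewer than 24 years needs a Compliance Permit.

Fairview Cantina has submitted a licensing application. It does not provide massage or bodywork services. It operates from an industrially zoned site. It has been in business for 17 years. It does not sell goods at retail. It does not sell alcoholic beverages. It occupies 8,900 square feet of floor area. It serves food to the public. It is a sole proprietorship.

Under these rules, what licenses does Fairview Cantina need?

Established Business License

§13.1 years in business 17 > 12; serves food to the public → Established Business License required.
§13.2 years in business 17 > 14; floor area 8,900 square feet < 9,900 square feet; is a sole proprietorship → New Business Certificate not required.
§13.3 years in business 17 > 14 → Trade Permit not required.
§13.4 operates from an industrially zoned site → exempt from New Business Authorization.
§13.5 floor area 8,900 square feet < 9,700 square feet; serves food to the public → Commercial Registration not required.
§13.6 years in business 17 < 28 → New Business Authorization required.
§13.7 years in business 17 ≥ 16; operates from an industrially zoned site (not: is a mobile business with no fixed premises) → Compliance Authorization not required.
§13.8 does not sell alcoholic beverages; years in business 17 < 24 → Compliance Permit not required.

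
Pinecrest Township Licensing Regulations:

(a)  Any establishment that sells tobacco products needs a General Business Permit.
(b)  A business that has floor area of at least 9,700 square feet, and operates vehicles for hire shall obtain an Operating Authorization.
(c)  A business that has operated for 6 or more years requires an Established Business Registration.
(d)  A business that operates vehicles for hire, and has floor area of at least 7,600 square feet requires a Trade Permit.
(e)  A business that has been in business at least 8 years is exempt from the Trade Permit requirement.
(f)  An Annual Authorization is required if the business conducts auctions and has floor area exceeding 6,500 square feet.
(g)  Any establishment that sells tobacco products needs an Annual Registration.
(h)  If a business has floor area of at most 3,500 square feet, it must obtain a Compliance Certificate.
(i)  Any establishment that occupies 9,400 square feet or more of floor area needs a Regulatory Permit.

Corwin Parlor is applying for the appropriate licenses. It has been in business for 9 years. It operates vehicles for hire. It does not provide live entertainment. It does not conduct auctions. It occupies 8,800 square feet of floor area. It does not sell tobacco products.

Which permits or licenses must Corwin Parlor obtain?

(a) does not sell tobacco products → General Business Permit not required.
(b) floor area 8,800 square feet < 9,700 square feet; operates vehicles for hire → Operating Authorization not required.
(c) years in business 9 ≥ 6 → Established Business Registration required.
(d) operates vehicles for hire; floor area 8,800 square feet ≥ 7,600 square feet → Trade Permit required.
(e) years in business 9 ≥ 8 → exempt from Trade Permit.
(f) does not conduct auctions; floor area 8,800 square feet > 6,500 square feet → Annual Authorization not required.
(g) does not sell tobacco products → Annual Registration not required.
(h) floor area 8,800 square feet > 3,500 square feet → Compliance Certificate not required.
(i) floor area 8,800 square feet < 9,400 square feet → Regulatory Permit not required.

Established Business Registration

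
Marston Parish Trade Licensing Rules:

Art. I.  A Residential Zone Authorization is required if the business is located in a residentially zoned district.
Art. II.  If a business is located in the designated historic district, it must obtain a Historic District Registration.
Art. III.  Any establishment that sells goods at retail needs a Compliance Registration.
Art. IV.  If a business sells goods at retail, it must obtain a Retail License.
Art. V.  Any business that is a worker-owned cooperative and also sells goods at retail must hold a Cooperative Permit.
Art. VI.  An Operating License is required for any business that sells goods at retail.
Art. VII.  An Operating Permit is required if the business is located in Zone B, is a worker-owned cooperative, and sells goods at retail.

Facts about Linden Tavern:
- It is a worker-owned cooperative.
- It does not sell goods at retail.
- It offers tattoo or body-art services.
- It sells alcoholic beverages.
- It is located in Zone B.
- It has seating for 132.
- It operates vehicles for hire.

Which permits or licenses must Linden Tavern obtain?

Art. I. is located in Zone B (not: is located in a residentially zoned district) → Residential Zone Authorization not required.
Art. II. is located in Zone B (not: is located in the designated historic district) → Historic District Registration not required.
Art. III. does not sell goods at retail → Compliance Registration not required.
Art. IV. does not sell goods at retail → Retail License not required.
Art. V. is a worker-owned cooperative; does not sell goods at retail → Cooperative Permit not required.
Art. VI. does not sell goods at retail → Operating License not required.
Art. VII. is located in Zone B; is a worker-owned cooperative; does not sell goods at retail → Operating Permit not required.

None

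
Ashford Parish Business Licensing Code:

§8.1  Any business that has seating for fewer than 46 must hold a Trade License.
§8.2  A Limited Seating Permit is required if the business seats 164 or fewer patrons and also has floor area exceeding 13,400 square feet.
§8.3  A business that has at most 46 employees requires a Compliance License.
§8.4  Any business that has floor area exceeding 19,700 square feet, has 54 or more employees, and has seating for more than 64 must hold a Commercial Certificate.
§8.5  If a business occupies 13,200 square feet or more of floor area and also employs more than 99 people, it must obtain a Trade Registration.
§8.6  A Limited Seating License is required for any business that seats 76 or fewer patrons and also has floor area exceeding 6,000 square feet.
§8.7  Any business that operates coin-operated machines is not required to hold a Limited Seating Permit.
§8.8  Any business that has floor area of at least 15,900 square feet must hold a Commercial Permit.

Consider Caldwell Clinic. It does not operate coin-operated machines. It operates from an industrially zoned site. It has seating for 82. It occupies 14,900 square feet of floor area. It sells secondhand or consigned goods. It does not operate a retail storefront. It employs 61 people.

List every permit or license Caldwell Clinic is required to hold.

Limited Seating Permit

§8.1 seating 82 ≥ 46 → Trade License not required.
§8.2 seating 82 ≤ 164; floor area 14,900 square feet > 13,400 square feet → Limited Seating Permit required.
§8.3 employees 61 > 46 → Compliance License not required.
§8.4 floor area 14,900 square feet ≤ 19,700 square feet; employees 61 ≥ 54; seating 82 > 64 → Commercial Certificate not required.
§8.5 floor area 14,900 square feet ≥ 13,200 square feet; employees 61 ≤ 99 → Trade Registration not required.
§8.6 seating 82 > 76; floor area 14,900 square feet > 6,000 square feet → Limited Seating License not required.
§8.7 does not operate coin-operated machines → Limited Seating Permit exemption does not apply.
§8.8 floor area 14,900 square feet < 15,900 square feet → Commercial Permit not required.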